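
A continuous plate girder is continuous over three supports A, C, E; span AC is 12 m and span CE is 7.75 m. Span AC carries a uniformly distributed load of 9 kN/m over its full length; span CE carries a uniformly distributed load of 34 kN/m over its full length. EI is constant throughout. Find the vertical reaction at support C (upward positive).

R_C = 227.9 kN

Release continuity at C by inserting a hinge; the redundant is the internal moment M_C. The primary structure is two simply-supported spans AC and CE.
End slopes at the hinge C, treating each span as simply supported:
  span AC: UDL 9: wL³/(24EI) = 648/EI
  span CE: UDL 34: wL³/(24EI) = 659.4/EI
  relative rotation θ_0 = (648 + 659.4)/EI = 1307/EI
A unit hogging moment at C produces rotation L₁/(3EI) + L₂/(3EI) = 6.583/EI.
Slope continuity at C: θ_0 = M_C·6.583/EI, so M_C = 1307/6.583 = 198.6 kN·m (hogging).
Span AC, ΣM about A with M_C applied at C: R_C^{AC}·12 = 648 + 198.6, so R_C^{AC} = 70.55 kN and R_A = 108 − 70.55 = 37.45 kN.
Span CE, ΣM about E: R_C^{CE}·7.75 = 1021 + 198.6, so R_C^{CE} = 157.4 kN and R_E = 263.5 − 157.4 = 106.1 kN.
R_C = 70.55 + 157.4 = 227.9 kN.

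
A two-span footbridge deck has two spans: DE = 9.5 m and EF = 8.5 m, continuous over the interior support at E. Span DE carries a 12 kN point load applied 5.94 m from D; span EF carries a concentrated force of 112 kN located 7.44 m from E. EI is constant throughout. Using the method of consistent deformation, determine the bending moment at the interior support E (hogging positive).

M_E = 39.05 kN·m

Take M_E as the redundant. Released structure: two simple spans DE and EF with a hinge at E.
End slopes at the hinge E, treating each span as simply supported:
  span DE: point load 12 at a = 5.94: Pab(L + a)/(6LEI) = 68.74/EI
  span EF: point load 112 at a = 7.44: Pab(L + b)/(6LEI) = 165.6/EI
  relative rotation θ_0 = (68.74 + 165.6)/EI = 234.3/EI
A unit hogging moment at E produces rotation L₁/(3EI) + L₂/(3EI) = 6/EI.
Slope continuity at E: θ_0 = M_E·6/EI, so M_E = 234.3/6 = 39.05 kN·m (hogging).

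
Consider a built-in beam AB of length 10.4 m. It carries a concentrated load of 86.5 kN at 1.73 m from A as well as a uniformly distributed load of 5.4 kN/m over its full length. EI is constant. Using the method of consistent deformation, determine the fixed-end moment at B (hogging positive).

Release both end moments; the primary structure is a simply-supported span AB with redundants M_A and M_B.
End rotations of the released simple span under the applied load (×1/EI):
  at A: point load 86.5 at a = 1.73: Pab(L + b)/(6LEI) = 396.5/EI
  at B: point load 86.5 at a = 1.73: Pab(L + a)/(6LEI) = 252.2/EI
  at A: UDL 5.4: wL³/(24EI) = 253.1/EI
  at B: UDL 5.4: wL³/(24EI) = 253.1/EI
  θ_A0 = 649.6/EI,  θ_B0 = 505.3/EI
Flexibility coefficients: a unit moment at one end gives L/(3EI) there and L/(6EI) at the far end, so f₁₁ = f₂₂ = 3.467/EI and f₁₂ = f₂₁ = 1.733/EI.
Compatibility — zero rotation at each built-in end:
  3.467 M_A + 1.733 M_B = 649.6
  1.733 M_A + 3.467 M_B = 505.3
Solving the pair gives M_A = 152.7 kN·m and M_B = 69.42 kN·m (hogging).

M_B = 69.42 kN·m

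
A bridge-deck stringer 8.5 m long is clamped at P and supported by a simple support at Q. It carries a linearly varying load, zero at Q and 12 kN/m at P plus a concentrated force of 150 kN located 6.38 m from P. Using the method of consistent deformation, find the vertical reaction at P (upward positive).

R_P = 95.75 kN

Remove the prop at Q; the released (primary) structure is a cantilever built in at P.
Free-end deflection of the primary structure under the applied loading (downward +):
  triangular load, peak 12 at the fixed end: w₀L⁴/(30EI) = 2088/EI
  point load 150 at a = 6.38: Pa²(3L − a)/(6EI) = 19457/EI
  δ_0 = 21545/EI
Flexibility coefficient — unit upward force at Q: δ_{QQ} = L³/(3EI) = 204.7/EI.
Compatibility at Q: δ_0 − R_Q·δ_{QQ} = 0, so R_Q = 21545/204.7 = 105.2 kN.
Vertical equilibrium: R_P = ΣP − R_Q = 201 − 105.2 = 95.75 kN.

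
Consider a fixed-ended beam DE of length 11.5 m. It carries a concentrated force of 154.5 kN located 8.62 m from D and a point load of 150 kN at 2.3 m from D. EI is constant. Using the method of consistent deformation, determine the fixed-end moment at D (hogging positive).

Take the two fixed-end moments M_D, M_E as redundants; the released structure is the simple span DE.
On the primary (simply-supported) span, the end slopes from the loading are:
  at D: point load 154.5 at a = 8.62: Pab(L + b)/(6LEI) = 799.4/EI
  at E: point load 154.5 at a = 8.62: Pab(L + a)/(6LEI) = 1118/EI
  at D: point load 150 at a = 2.3: Pab(L + b)/(6LEI) = 952.2/EI
  at E: point load 150 at a = 2.3: Pab(L + a)/(6LEI) = 634.8/EI
  θ_D0 = 1752/EI,  θ_E0 = 1753/EI
Flexibility coefficients: a unit moment at one end gives L/(3EI) there and L/(6EI) at the far end, so f₁₁ = f₂₂ = 3.833/EI and f₁₂ = f₂₁ = 1.917/EI.
Compatibility — zero rotation at each built-in end:
  3.833 M_D + 1.917 M_E = 1752
  1.917 M_D + 3.833 M_E = 1753
Solving the pair gives M_D = 304.3 kN·m and M_E = 305.2 kN·m (hogging).

M_D = 304.3 kN·m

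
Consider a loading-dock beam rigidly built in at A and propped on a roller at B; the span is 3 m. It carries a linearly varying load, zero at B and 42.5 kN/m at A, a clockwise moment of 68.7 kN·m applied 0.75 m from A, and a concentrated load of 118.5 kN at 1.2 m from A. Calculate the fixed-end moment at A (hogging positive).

M_A = 117.4 kN·m

Remove the prop at B; the released (primary) structure is a cantilever built in at A.
Free-end deflection of the primary structure under the applied loading (downward +):
  triangular load, peak 42.5 at the fixed end: w₀L⁴/(30EI) = 114.8/EI
  clockwise couple 68.7 at a = 0.75: M₀a(2L − a)/(2EI) = 135.3/EI
  point load 118.5 at a = 1.2: Pa²(3L − a)/(6EI) = 221.8/EI
  δ_0 = 471.8/EI
Tip deflection under a unit load at B: L³/(3EI) = 9/EI.
Compatibility at B: δ_0 − R_B·δ_{BB} = 0, so R_B = 471.8/9 = 52.43 kN.
Moment equilibrium about A: M_A = Σ(load moments about A) − R_B·L = 274.6 − 52.43×3 = 117.4 kN·m.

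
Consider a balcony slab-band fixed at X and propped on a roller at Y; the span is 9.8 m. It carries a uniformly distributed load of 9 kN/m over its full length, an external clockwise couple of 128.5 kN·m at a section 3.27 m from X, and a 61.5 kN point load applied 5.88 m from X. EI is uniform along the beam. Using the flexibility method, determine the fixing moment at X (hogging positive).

Release the roller at Y. Primary structure: cantilever fixed at X.
Downward deflection at the released point Y due to the loads:
  UDL 9: wL⁴/(8EI) = 10377/EI
  clockwise couple 128.5 at a = 3.27: M₀a(2L − a)/(2EI) = 3431/EI
  point load 61.5 at a = 5.88: Pa²(3L − a)/(6EI) = 8335/EI
  δ_0 = 22143/EI
Tip deflection under a unit load at Y: L³/(3EI) = 313.7/EI.
The prop prevents deflection at Y: R_Y = δ_0/δ_{YY} = 22143/313.7 = 70.58 kN.
Moment equilibrium about X: M_X = Σ(load moments about X) − R_Y·L = 922.3 − 70.58×9.8 = 230.6 kN·m.

M_X = 230.6 kN·m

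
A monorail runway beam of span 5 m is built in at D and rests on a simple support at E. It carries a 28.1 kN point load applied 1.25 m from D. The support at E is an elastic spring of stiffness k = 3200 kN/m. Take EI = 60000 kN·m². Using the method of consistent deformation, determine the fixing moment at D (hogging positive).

M_D = 26.8 kN·m

Remove the prop at E; the released (primary) structure is a cantilever built in at D.
Deflection at E on the released cantilever, summing each load's contribution:
  point load 28.1 at a = 1.25: Pa²(3L − a)/(6EI) = 100.6/EI
Tip deflection under a unit load at E: L³/(3EI) = 41.67/EI.
With EI = 60000 kN·m²: δ_0 = 0.001677 m and δ_{EE} = 0.000694 m/kN.
Compatibility — the spring shortens by R_E/k under the reaction it provides: δ_0 − R_E·δ_{EE} = R_E/k. With 1/k = 0.000313 m/kN, R_E = δ_0 / (δ_{EE} + 1/k) = 0.001677 / (0.000694 + 0.000313) = 1.665 kN.
Moment equilibrium about D: M_D = Σ(load moments about D) − R_E·L = 35.12 − 1.665×5 = 26.8 kN·m.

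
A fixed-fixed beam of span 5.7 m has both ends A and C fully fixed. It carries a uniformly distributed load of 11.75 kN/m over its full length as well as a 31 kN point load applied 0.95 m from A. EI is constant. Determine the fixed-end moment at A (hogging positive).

M_A = 52.26 kN·m

Take the two fixed-end moments M_A, M_C as redundants; the released structure is the simple span AC.
On the primary (simply-supported) span, the end slopes from the loading are:
  at A: UDL 11.75: wL³/(24EI) = 90.67/EI
  at C: UDL 11.75: wL³/(24EI) = 90.67/EI
  at A: point load 31 at a = 0.95: Pab(L + b)/(6LEI) = 42.74/EI
  at C: point load 31 at a = 0.95: Pab(L + a)/(6LEI) = 27.2/EI
  θ_A0 = 133.4/EI,  θ_C0 = 117.9/EI
Flexibility coefficients: a unit moment at one end gives L/(3EI) there and L/(6EI) at the far end, so f₁₁ = f₂₂ = 1.9/EI and f₁₂ = f₂₁ = 0.95/EI.
Compatibility — zero rotation at each built-in end:
  1.9 M_A + 0.95 M_C = 133.4
  0.95 M_A + 1.9 M_C = 117.9
Solving the pair gives M_A = 52.26 kN·m and M_C = 35.9 kN·m (hogging).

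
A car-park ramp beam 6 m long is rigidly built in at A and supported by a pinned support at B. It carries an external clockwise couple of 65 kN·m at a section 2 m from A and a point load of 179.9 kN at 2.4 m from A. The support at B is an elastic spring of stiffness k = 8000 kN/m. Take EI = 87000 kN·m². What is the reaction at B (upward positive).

Choose R_B as the redundant. The primary structure is the cantilever fixed at A.
Primary-structure tip deflection at B by superposition:
  clockwise couple 65 at a = 2: M₀a(2L − a)/(2EI) = 650/EI
  point load 179.9 at a = 2.4: Pa²(3L − a)/(6EI) = 2694/EI
  δ_0 = 3344/EI
Tip deflection under a unit load at B: L³/(3EI) = 72/EI.
With EI = 87000 kN·m²: δ_0 = 0.038439 m and δ_{BB} = 0.000828 m/kN.
Compatibility — the spring shortens by R_B/k under the reaction it provides: δ_0 − R_B·δ_{BB} = R_B/k. With 1/k = 0.000125 m/kN, R_B = δ_0 / (δ_{BB} + 1/k) = 0.038439 / (0.000828 + 0.000125) = 40.35 kN.

R_B = 40.35 kN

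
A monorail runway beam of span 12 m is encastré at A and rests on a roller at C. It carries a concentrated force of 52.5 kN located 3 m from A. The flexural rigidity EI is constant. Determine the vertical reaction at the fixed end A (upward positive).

R_A = 47.99 kN

Remove the prop at C; the released (primary) structure is a cantilever built in at A.
Downward deflection at the released point C due to the loads:
  point load 52.5 at a = 3: Pa²(3L − a)/(6EI) = 2599/EI
Tip deflection under a unit load at C: L³/(3EI) = 576/EI.
The prop prevents deflection at C: R_C = δ_0/δ_{CC} = 2599/576 = 4.512 kN.
Vertical equilibrium: R_A = ΣP − R_C = 52.5 − 4.512 = 47.99 kN.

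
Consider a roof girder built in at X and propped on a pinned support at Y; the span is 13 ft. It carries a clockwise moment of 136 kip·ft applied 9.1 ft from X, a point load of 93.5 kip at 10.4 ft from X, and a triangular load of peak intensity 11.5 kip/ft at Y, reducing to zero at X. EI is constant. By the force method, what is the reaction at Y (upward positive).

R_Y = 121.2 kip

Remove the prop at Y; the released (primary) structure is a cantilever built in at X.
Free-end deflection of the primary structure under the applied loading (downward +):
  clockwise couple 136 at a = 9.1: M₀a(2L − a)/(2EI) = 10458/EI
  point load 93.5 at a = 10.4: Pa²(3L − a)/(6EI) = 48205/EI
  triangular load, peak 11.5 at the free end: 11w₀L⁴/(120EI) = 30108/EI
  δ_0 = 88771/EI
Tip deflection under a unit load at Y: L³/(3EI) = 732.3/EI.
The prop prevents deflection at Y: R_Y = δ_0/δ_{YY} = 88771/732.3 = 121.2 kip.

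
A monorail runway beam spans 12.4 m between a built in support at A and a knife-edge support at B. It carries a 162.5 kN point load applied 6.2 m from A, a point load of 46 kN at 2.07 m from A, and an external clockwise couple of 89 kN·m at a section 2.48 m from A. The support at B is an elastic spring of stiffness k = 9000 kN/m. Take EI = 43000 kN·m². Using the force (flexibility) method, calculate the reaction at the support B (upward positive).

Take the reaction at B as the redundant and release it; the primary structure is a cantilever fixed at A.
Free-end deflection of the primary structure under the applied loading (downward +):
  point load 162.5 at a = 6.2: Pa²(3L − a)/(6EI) = 32274/EI
  point load 46 at a = 2.07: Pa²(3L − a)/(6EI) = 1154/EI
  clockwise couple 89 at a = 2.48: M₀a(2L − a)/(2EI) = 2463/EI
  δ_0 = 35891/EI
Flexibility coefficient — unit upward force at B: δ_{BB} = L³/(3EI) = 635.5/EI.
With EI = 43000 kN·m²: δ_0 = 0.83467 m and δ_{BB} = 0.01478 m/kN.
Compatibility — the spring shortens by R_B/k under the reaction it provides: δ_0 − R_B·δ_{BB} = R_B/k. With 1/k = 0.000111 m/kN, R_B = δ_0 / (δ_{BB} + 1/k) = 0.83467 / (0.01478 + 0.000111) = 56.05 kN.

R_B = 56.05 kN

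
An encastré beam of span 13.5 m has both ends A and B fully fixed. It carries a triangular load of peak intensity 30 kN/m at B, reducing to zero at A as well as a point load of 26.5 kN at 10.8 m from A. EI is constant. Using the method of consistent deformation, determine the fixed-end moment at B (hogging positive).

Release both end moments; the primary structure is a simply-supported span AB with redundants M_A and M_B.
End rotations of the released simple span under the applied load (×1/EI):
  at A: triangular load, peak 30: 7w₀L³/(360EI) = 1435/EI
  at B: triangular load, peak 30: w₀L³/(45EI) = 1640/EI
  at A: point load 26.5 at a = 10.8: Pab(L + b)/(6LEI) = 154.5/EI
  at B: point load 26.5 at a = 10.8: Pab(L + a)/(6LEI) = 231.8/EI
  θ_A0 = 1590/EI,  θ_B0 = 1872/EI
Flexibility coefficients: a unit moment at one end gives L/(3EI) there and L/(6EI) at the far end, so f₁₁ = f₂₂ = 4.5/EI and f₁₂ = f₂₁ = 2.25/EI.
Compatibility — zero rotation at each built-in end:
  4.5 M_A + 2.25 M_B = 1590
  2.25 M_A + 4.5 M_B = 1872
Solving the pair gives M_A = 193.7 kN·m and M_B = 319.2 kN·m (hogging).

M_B = 319.2 kN·m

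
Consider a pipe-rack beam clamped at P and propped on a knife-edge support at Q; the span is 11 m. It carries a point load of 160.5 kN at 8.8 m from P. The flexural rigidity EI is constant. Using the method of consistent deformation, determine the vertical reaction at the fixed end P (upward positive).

Remove the prop at Q; the released (primary) structure is a cantilever built in at P.
Deflection at Q on the released cantilever, summing each load's contribution:
  point load 160.5 at a = 8.8: Pa²(3L − a)/(6EI) = 50131/EI
Tip deflection under a unit load at Q: L³/(3EI) = 443.7/EI.
The prop prevents deflection at Q: R_Q = δ_0/δ_{QQ} = 50131/443.7 = 113 kN.
Vertical equilibrium: R_P = ΣP − R_Q = 160.5 − 113 = 47.51 kN.

R_P = 47.51 kN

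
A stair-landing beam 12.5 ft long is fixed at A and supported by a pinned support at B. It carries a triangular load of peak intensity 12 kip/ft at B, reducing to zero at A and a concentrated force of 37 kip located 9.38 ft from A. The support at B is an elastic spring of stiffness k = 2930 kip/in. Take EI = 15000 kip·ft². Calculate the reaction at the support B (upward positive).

R_B = 64.64 kip

Remove the prop at B; the released (primary) structure is a cantilever built in at A.
Primary-structure tip deflection at B by superposition:
  triangular load, peak 12 at the free end: 11w₀L⁴/(120EI) = 26855/EI
  point load 37 at a = 9.38: Pa²(3L − a)/(6EI) = 15257/EI
  δ_0 = 42113/EI
Flexibility coefficient — unit upward force at B: δ_{BB} = L³/(3EI) = 651/EI.
With EI = 15000 kip·ft²: δ_0 = 2.8075 ft and δ_{BB} = 0.043403 ft/kip.
Compatibility — the spring shortens by R_B/k under the reaction it provides: δ_0 − R_B·δ_{BB} = R_B/k. With 1/k = 1/(2930×12) ft/kip = 0.000028 ft/kip, R_B = δ_0 / (δ_{BB} + 1/k) = 2.8075 / (0.043403 + 0.000028) = 64.64 kip.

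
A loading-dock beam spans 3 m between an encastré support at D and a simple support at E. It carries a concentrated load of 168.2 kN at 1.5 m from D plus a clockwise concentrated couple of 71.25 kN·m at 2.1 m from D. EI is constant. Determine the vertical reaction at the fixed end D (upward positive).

Remove the prop at E; the released (primary) structure is a cantilever built in at D.
Deflection at E on the released cantilever, summing each load's contribution:
  point load 168.2 at a = 1.5: Pa²(3L − a)/(6EI) = 473.1/EI
  clockwise couple 71.25 at a = 2.1: M₀a(2L − a)/(2EI) = 291.8/EI
  δ_0 = 764.8/EI
Flexibility coefficient — unit upward force at E: δ_{EE} = L³/(3EI) = 9/EI.
Compatibility at E: δ_0 − R_E·δ_{EE} = 0, so R_E = 764.8/9 = 84.98 kN.
Vertical equilibrium: R_D = ΣP − R_E = 168.2 − 84.98 = 83.22 kN.

R_D = 83.22 kN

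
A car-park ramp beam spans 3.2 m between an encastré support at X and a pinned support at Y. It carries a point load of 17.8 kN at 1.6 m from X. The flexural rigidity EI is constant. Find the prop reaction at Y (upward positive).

R_Y = 5.562 kN

Remove the prop at Y; the released (primary) structure is a cantilever built in at X.
Deflection at Y on the released cantilever, summing each load's contribution:
  point load 17.8 at a = 1.6: Pa²(3L − a)/(6EI) = 60.76/EI
Tip deflection under a unit load at Y: L³/(3EI) = 10.92/EI.
Compatibility at Y: δ_0 − R_Y·δ_{YY} = 0, so R_Y = 60.76/10.92 = 5.562 kN.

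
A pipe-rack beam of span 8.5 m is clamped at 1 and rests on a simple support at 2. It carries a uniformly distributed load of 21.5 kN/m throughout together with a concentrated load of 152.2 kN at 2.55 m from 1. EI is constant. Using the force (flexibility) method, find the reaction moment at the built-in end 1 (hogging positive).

Choose R_2 as the redundant. The primary structure is the cantilever fixed at 1.
Downward deflection at the released point 2 due to the loads:
  UDL 21.5: wL⁴/(8EI) = 14029/EI
  point load 152.2 at a = 2.55: Pa²(3L − a)/(6EI) = 3786/EI
  δ_0 = 17814/EI
Tip deflection under a unit load at 2: L³/(3EI) = 204.7/EI.
The prop prevents deflection at 2: R_2 = δ_0/δ_{22} = 17814/204.7 = 87.02 kN.
Moment equilibrium about 1: M_1 = Σ(load moments about 1) − R_2·L = 1165 − 87.02×8.5 = 425.1 kN·m.

M_1 = 425.1 kN·m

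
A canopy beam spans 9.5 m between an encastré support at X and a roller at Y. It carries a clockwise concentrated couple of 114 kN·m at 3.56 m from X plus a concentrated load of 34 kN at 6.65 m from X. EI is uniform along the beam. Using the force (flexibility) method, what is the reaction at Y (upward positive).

R_Y = 30.12 kN

Remove the prop at Y; the released (primary) structure is a cantilever built in at X.
Downward deflection at the released point Y due to the loads:
  clockwise couple 114 at a = 3.56: M₀a(2L − a)/(2EI) = 3133/EI
  point load 34 at a = 6.65: Pa²(3L − a)/(6EI) = 5475/EI
  δ_0 = 8609/EI
Flexibility coefficient — unit upward force at Y: δ_{YY} = L³/(3EI) = 285.8/EI.
The prop prevents deflection at Y: R_Y = δ_0/δ_{YY} = 8609/285.8 = 30.12 kN.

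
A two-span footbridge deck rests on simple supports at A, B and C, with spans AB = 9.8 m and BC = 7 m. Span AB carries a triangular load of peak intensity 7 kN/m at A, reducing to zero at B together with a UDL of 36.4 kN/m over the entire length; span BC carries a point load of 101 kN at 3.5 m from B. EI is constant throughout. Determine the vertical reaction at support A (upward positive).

Release continuity at B by inserting a hinge; the redundant is the internal moment M_B. The primary structure is two simply-supported spans AB and BC.
Discontinuity in slope at B on the released structure — sum the simple-span end rotations:
  span AB: triangular load, peak 7: 7w₀L³/(360EI) = 128.1/EI
  span AB: UDL 36.4: wL³/(24EI) = 1427/EI
  span BC: point load 101 at a = 3.5: Pab(L + b)/(6LEI) = 309.3/EI
  relative rotation θ_0 = (1556 + 309.3)/EI = 1865/EI
A unit hogging moment at B produces rotation L₁/(3EI) + L₂/(3EI) = 5.6/EI.
Compatibility: M_B·(L₁+L₂)/(3EI) = θ_0, giving M_B = 333 kN·m (hogging).
Span AB, ΣM about A with M_B applied at B: R_B^{AB}·9.8 = 1860 + 333, so R_B^{AB} = 223.8 kN and R_A = 391 − 223.8 = 167.2 kN.

R_A = 167.2 kN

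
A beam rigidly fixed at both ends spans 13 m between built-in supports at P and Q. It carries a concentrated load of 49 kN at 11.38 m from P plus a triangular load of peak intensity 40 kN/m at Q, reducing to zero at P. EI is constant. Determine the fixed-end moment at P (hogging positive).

M_P = 234 kN·m

Release both end moments; the primary structure is a simply-supported span PQ with redundants M_P and M_Q.
End rotations of the released simple span under the applied load (×1/EI):
  at P: point load 49 at a = 11.38: Pab(L + b)/(6LEI) = 169.3/EI
  at Q: point load 49 at a = 11.38: Pab(L + a)/(6LEI) = 282.4/EI
  at P: triangular load, peak 40: 7w₀L³/(360EI) = 1709/EI
  at Q: triangular load, peak 40: w₀L³/(45EI) = 1953/EI
  θ_P0 = 1878/EI,  θ_Q0 = 2235/EI
Flexibility coefficients: a unit moment at one end gives L/(3EI) there and L/(6EI) at the far end, so f₁₁ = f₂₂ = 4.333/EI and f₁₂ = f₂₁ = 2.167/EI.
Compatibility — zero rotation at each built-in end:
  4.333 M_P + 2.167 M_Q = 1878
  2.167 M_P + 4.333 M_Q = 2235
Solving the pair gives M_P = 234 kN·m and M_Q = 398.8 kN·m (hogging).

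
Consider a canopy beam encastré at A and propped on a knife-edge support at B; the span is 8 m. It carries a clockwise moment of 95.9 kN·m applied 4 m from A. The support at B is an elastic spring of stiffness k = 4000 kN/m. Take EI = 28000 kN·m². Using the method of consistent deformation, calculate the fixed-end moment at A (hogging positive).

Choose R_B as the redundant. The primary structure is the cantilever fixed at A.
Deflection at B on the released cantilever, summing each load's contribution:
  clockwise couple 95.9 at a = 4: M₀a(2L − a)/(2EI) = 2302/EI
Tip deflection under a unit load at B: L³/(3EI) = 170.7/EI.
With EI = 28000 kN·m²: δ_0 = 0.0822 m and δ_{BB} = 0.006095 m/kN.
Compatibility — the spring shortens by R_B/k under the reaction it provides: δ_0 − R_B·δ_{BB} = R_B/k. With 1/k = 0.00025 m/kN, R_B = δ_0 / (δ_{BB} + 1/k) = 0.0822 / (0.006095 + 0.00025) = 12.95 kN.
Moment equilibrium about A: M_A = Σ(load moments about A) − R_B·L = 95.9 − 12.95×8 = -7.737 kN·m.

M_A = -7.737 kN·m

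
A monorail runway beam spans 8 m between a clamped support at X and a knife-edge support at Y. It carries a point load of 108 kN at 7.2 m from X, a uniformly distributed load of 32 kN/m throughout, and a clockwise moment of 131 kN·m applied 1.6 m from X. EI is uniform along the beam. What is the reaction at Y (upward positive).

R_Y = 196.7 kN

Release the roller at Y. Primary structure: cantilever fixed at X.
Primary-structure tip deflection at Y by superposition:
  point load 108 at a = 7.2: Pa²(3L − a)/(6EI) = 15676/EI
  UDL 32: wL⁴/(8EI) = 16384/EI
  clockwise couple 131 at a = 1.6: M₀a(2L − a)/(2EI) = 1509/EI
  δ_0 = 33570/EI
Flexibility coefficient — unit upward force at Y: δ_{YY} = L³/(3EI) = 170.7/EI.
The prop prevents deflection at Y: R_Y = δ_0/δ_{YY} = 33570/170.7 = 196.7 kN.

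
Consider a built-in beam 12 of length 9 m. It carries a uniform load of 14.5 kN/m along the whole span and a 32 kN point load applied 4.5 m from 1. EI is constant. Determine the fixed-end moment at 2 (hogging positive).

M_2 = 133.9 kN·m

Take the two fixed-end moments M_1, M_2 as redundants; the released structure is the simple span 12.
Simple-span end rotations at 1 and 2 under the given loads:
  at 1: UDL 14.5: wL³/(24EI) = 440.4/EI
  at 2: UDL 14.5: wL³/(24EI) = 440.4/EI
  at 1: point load 32 at a = 4.5: Pab(L + b)/(6LEI) = 162/EI
  at 2: point load 32 at a = 4.5: Pab(L + a)/(6LEI) = 162/EI
  θ_10 = 602.4/EI,  θ_20 = 602.4/EI
Flexibility coefficients: a unit moment at one end gives L/(3EI) there and L/(6EI) at the far end, so f₁₁ = f₂₂ = 3/EI and f₁₂ = f₂₁ = 1.5/EI.
Compatibility — zero rotation at each built-in end:
  3 M_1 + 1.5 M_2 = 602.4
  1.5 M_1 + 3 M_2 = 602.4
Solving the pair gives M_1 = 133.9 kN·m and M_2 = 133.9 kN·m (hogging).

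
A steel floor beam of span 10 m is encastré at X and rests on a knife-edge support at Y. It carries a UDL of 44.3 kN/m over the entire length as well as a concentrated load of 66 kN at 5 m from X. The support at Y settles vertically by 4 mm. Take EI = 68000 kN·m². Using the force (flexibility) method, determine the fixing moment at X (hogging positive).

Release the roller at Y. Primary structure: cantilever fixed at X.
Free-end deflection of the primary structure under the applied loading (downward +):
  UDL 44.3: wL⁴/(8EI) = 55375/EI
  point load 66 at a = 5: Pa²(3L − a)/(6EI) = 6875/EI
  δ_0 = 62250/EI
Tip deflection under a unit load at Y: L³/(3EI) = 333.3/EI.
With EI = 68000 kN·m²: δ_0 = 0.91544 m and δ_{YY} = 0.004902 m/kN.
Compatibility — the beam at Y must follow the support down by 0.004 m: δ_0 − R_Y·δ_{YY} = 0.004, so R_Y = (0.91544 − 0.004)/0.004902 = 185.9 kN.
Moment equilibrium about X: M_X = Σ(load moments about X) − R_Y·L = 2545 − 185.9×10 = 685.7 kN·m.

M_X = 685.7 kN·m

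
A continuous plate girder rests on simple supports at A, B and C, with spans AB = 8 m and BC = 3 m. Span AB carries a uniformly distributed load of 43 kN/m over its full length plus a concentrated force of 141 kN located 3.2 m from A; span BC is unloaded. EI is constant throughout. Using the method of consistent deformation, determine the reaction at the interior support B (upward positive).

Insert a hinge at B; M_B is the redundant, and each span becomes simply supported.
End slopes at the hinge B, treating each span as simply supported:
  span AB: UDL 43: wL³/(24EI) = 917.3/EI
  span AB: point load 141 at a = 3.2: Pab(L + a)/(6LEI) = 505.3/EI
  relative rotation θ_0 = (1423 + 0)/EI = 1423/EI
A unit hogging moment at B produces rotation L₁/(3EI) + L₂/(3EI) = 3.667/EI.
Compatibility: M_B·(L₁+L₂)/(3EI) = θ_0, giving M_B = 388 kN·m (hogging).
Span AB, ΣM about A with M_B applied at B: R_B^{AB}·8 = 1827 + 388, so R_B^{AB} = 276.9 kN and R_A = 485 − 276.9 = 208.1 kN.
Span BC, ΣM about C: R_B^{BC}·3 = 0 + 388, so R_B^{BC} = 129.3 kN and R_C = 0 − 129.3 = -129.3 kN.
R_B = 276.9 + 129.3 = 406.2 kN.

R_B = 406.2 kN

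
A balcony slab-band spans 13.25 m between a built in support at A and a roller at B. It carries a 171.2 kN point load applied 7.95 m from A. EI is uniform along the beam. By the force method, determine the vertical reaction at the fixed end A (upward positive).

R_A = 97.24 kN

Release the roller at B. Primary structure: cantilever fixed at A.
Deflection at B on the released cantilever, summing each load's contribution:
  point load 171.2 at a = 7.95: Pa²(3L − a)/(6EI) = 57347/EI
Tip deflection under a unit load at B: L³/(3EI) = 775.4/EI.
Compatibility at B: δ_0 − R_B·δ_{BB} = 0, so R_B = 57347/775.4 = 73.96 kN.
Vertical equilibrium: R_A = ΣP − R_B = 171.2 − 73.96 = 97.24 kN.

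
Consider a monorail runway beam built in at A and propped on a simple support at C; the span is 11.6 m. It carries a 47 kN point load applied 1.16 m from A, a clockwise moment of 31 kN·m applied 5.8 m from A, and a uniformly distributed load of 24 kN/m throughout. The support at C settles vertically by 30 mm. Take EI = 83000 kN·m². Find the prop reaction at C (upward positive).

Choose R_C as the redundant. The primary structure is the cantilever fixed at A.
Primary-structure tip deflection at C by superposition:
  point load 47 at a = 1.16: Pa²(3L − a)/(6EI) = 354.6/EI
  clockwise couple 31 at a = 5.8: M₀a(2L − a)/(2EI) = 1564/EI
  UDL 24: wL⁴/(8EI) = 54319/EI
  δ_0 = 56238/EI
Flexibility coefficient — unit upward force at C: δ_{CC} = L³/(3EI) = 520.3/EI.
With EI = 83000 kN·m²: δ_0 = 0.67757 m and δ_{CC} = 0.006269 m/kN.
Compatibility — the beam at C must follow the support down by 0.03 m: δ_0 − R_C·δ_{CC} = 0.03, so R_C = (0.67757 − 0.03)/0.006269 = 103.3 kN.

R_C = 103.3 kN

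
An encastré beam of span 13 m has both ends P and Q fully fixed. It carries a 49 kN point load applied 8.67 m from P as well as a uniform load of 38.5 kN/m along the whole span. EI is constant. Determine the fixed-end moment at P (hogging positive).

M_P = 589.3 kN·m

Release both end moments; the primary structure is a simply-supported span PQ with redundants M_P and M_Q.
End rotations of the released simple span under the applied load (×1/EI):
  at P: point load 49 at a = 8.67: Pab(L + b)/(6LEI) = 408.7/EI
  at Q: point load 49 at a = 8.67: Pab(L + a)/(6LEI) = 511.1/EI
  at P: UDL 38.5: wL³/(24EI) = 3524/EI
  at Q: UDL 38.5: wL³/(24EI) = 3524/EI
  θ_P0 = 3933/EI,  θ_Q0 = 4035/EI
Flexibility coefficients: a unit moment at one end gives L/(3EI) there and L/(6EI) at the far end, so f₁₁ = f₂₂ = 4.333/EI and f₁₂ = f₂₁ = 2.167/EI.
Compatibility — zero rotation at each built-in end:
  4.333 M_P + 2.167 M_Q = 3933
  2.167 M_P + 4.333 M_Q = 4035
Solving the pair gives M_P = 589.3 kN·m and M_Q = 636.6 kN·m (hogging).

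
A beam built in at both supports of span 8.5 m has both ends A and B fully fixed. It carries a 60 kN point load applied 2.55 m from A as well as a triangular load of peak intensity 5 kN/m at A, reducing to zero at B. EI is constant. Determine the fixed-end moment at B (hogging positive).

M_B = 44.17 kN·m

Release both end moments; the primary structure is a simply-supported span AB with redundants M_A and M_B.
End rotations of the released simple span under the applied load (×1/EI):
  at A: point load 60 at a = 2.55: Pab(L + b)/(6LEI) = 257.9/EI
  at B: point load 60 at a = 2.55: Pab(L + a)/(6LEI) = 197.2/EI
  at A: triangular load, peak 5: w₀L³/(45EI) = 68.24/EI
  at B: triangular load, peak 5: 7w₀L³/(360EI) = 59.71/EI
  θ_A0 = 326.2/EI,  θ_B0 = 256.9/EI
Flexibility coefficients: a unit moment at one end gives L/(3EI) there and L/(6EI) at the far end, so f₁₁ = f₂₂ = 2.833/EI and f₁₂ = f₂₁ = 1.417/EI.
Compatibility — zero rotation at each built-in end:
  2.833 M_A + 1.417 M_B = 326.2
  1.417 M_A + 2.833 M_B = 256.9
Solving the pair gives M_A = 93.03 kN·m and M_B = 44.17 kN·m (hogging).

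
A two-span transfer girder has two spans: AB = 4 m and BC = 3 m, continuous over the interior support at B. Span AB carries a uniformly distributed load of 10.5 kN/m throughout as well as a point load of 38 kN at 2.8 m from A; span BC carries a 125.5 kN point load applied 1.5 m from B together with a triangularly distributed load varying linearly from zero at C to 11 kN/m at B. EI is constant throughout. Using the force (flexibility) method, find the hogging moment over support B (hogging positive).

Take M_B as the redundant. Released structure: two simple spans AB and BC with a hinge at B.
Rotations at B on the released spans (each span's end-slope, ×1/EI):
  span AB: UDL 10.5: wL³/(24EI) = 28/EI
  span AB: point load 38 at a = 2.8: Pab(L + a)/(6LEI) = 36.18/EI
  span BC: point load 125.5 at a = 1.5: Pab(L + b)/(6LEI) = 70.59/EI
  span BC: triangular load, peak 11: w₀L³/(45EI) = 6.6/EI
  relative rotation θ_0 = (64.18 + 77.19)/EI = 141.4/EI
A unit hogging moment at B produces rotation L₁/(3EI) + L₂/(3EI) = 2.333/EI.
Slope continuity at B: θ_0 = M_B·2.333/EI, so M_B = 141.4/2.333 = 60.59 kN·m (hogging).

M_B = 60.59 kN·m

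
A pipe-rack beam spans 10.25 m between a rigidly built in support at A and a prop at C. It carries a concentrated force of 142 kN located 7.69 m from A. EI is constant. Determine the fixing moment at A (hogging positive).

M_A = 170.4 kN·m

Take the reaction at C as the redundant and release it; the primary structure is a cantilever fixed at A.
Deflection at C on the released cantilever, summing each load's contribution:
  point load 142 at a = 7.69: Pa²(3L − a)/(6EI) = 32274/EI
Flexibility coefficient — unit upward force at C: δ_{CC} = L³/(3EI) = 359/EI.
Compatibility at C: δ_0 − R_C·δ_{CC} = 0, so R_C = 32274/359 = 89.91 kN.
Moment equilibrium about A: M_A = Σ(load moments about A) − R_C·L = 1092 − 89.91×10.25 = 170.4 kN·m.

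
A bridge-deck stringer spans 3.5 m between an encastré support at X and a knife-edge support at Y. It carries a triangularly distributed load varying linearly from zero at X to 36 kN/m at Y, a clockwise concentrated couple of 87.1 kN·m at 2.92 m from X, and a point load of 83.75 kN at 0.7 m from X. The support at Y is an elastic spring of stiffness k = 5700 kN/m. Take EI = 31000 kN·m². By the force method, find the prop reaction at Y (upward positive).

Release the roller at Y. Primary structure: cantilever fixed at X.
Free-end deflection of the primary structure under the applied loading (downward +):
  triangular load, peak 36 at the free end: 11w₀L⁴/(120EI) = 495.2/EI
  clockwise couple 87.1 at a = 2.92: M₀a(2L − a)/(2EI) = 518.8/EI
  point load 83.75 at a = 0.7: Pa²(3L − a)/(6EI) = 67.03/EI
  δ_0 = 1081/EI
Flexibility coefficient — unit upward force at Y: δ_{YY} = L³/(3EI) = 14.29/EI.
With EI = 31000 kN·m²: δ_0 = 0.034873 m and δ_{YY} = 0.000461 m/kN.
Compatibility — the spring shortens by R_Y/k under the reaction it provides: δ_0 − R_Y·δ_{YY} = R_Y/k. With 1/k = 0.000175 m/kN, R_Y = δ_0 / (δ_{YY} + 1/k) = 0.034873 / (0.000461 + 0.000175) = 54.79 kN.

R_Y = 54.79 kN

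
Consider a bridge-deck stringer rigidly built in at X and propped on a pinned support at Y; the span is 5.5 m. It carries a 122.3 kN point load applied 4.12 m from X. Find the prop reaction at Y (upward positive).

Choose R_Y as the redundant. The primary structure is the cantilever fixed at X.
Free-end deflection of the primary structure under the applied loading (downward +):
  point load 122.3 at a = 4.12: Pa²(3L − a)/(6EI) = 4283/EI
Tip deflection under a unit load at Y: L³/(3EI) = 55.46/EI.
Compatibility at Y: δ_0 − R_Y·δ_{YY} = 0, so R_Y = 4283/55.46 = 77.24 kN.

R_Y = 77.24 kN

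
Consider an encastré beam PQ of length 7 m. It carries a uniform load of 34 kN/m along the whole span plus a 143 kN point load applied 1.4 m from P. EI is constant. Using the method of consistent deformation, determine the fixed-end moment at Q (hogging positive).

Release both end moments; the primary structure is a simply-supported span PQ with redundants M_P and M_Q.
Simple-span end rotations at P and Q under the given loads:
  at P: UDL 34: wL³/(24EI) = 485.9/EI
  at Q: UDL 34: wL³/(24EI) = 485.9/EI
  at P: point load 143 at a = 1.4: Pab(L + b)/(6LEI) = 336.3/EI
  at Q: point load 143 at a = 1.4: Pab(L + a)/(6LEI) = 224.2/EI
  θ_P0 = 822.3/EI,  θ_Q0 = 710.1/EI
Flexibility coefficients: a unit moment at one end gives L/(3EI) there and L/(6EI) at the far end, so f₁₁ = f₂₂ = 2.333/EI and f₁₂ = f₂₁ = 1.167/EI.
Compatibility — zero rotation at each built-in end:
  2.333 M_P + 1.167 M_Q = 822.3
  1.167 M_P + 2.333 M_Q = 710.1
Solving the pair gives M_P = 267 kN·m and M_Q = 170.9 kN·m (hogging).

M_Q = 170.9 kN·m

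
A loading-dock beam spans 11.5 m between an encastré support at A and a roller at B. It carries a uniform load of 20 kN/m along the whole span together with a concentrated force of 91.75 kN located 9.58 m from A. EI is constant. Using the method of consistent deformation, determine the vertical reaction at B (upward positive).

R_B = 155.2 kN

Take the reaction at B as the redundant and release it; the primary structure is a cantilever fixed at A.
Downward deflection at the released point B due to the loads:
  UDL 20: wL⁴/(8EI) = 43725/EI
  point load 91.75 at a = 9.58: Pa²(3L − a)/(6EI) = 34973/EI
  δ_0 = 78698/EI
Tip deflection under a unit load at B: L³/(3EI) = 507/EI.
The prop prevents deflection at B: R_B = δ_0/δ_{BB} = 78698/507 = 155.2 kN.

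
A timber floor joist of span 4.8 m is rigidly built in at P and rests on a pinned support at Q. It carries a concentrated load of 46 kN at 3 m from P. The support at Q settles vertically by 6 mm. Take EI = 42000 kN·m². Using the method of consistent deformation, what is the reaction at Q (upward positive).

R_Q = 14.5 kN

Choose R_Q as the redundant. The primary structure is the cantilever fixed at P.
Free-end deflection of the primary structure under the applied loading (downward +):
  point load 46 at a = 3: Pa²(3L − a)/(6EI) = 786.6/EI
Tip deflection under a unit load at Q: L³/(3EI) = 36.86/EI.
With EI = 42000 kN·m²: δ_0 = 0.018729 m and δ_{QQ} = 0.000878 m/kN.
Compatibility — the beam at Q must follow the support down by 0.006 m: δ_0 − R_Q·δ_{QQ} = 0.006, so R_Q = (0.018729 − 0.006)/0.000878 = 14.5 kN.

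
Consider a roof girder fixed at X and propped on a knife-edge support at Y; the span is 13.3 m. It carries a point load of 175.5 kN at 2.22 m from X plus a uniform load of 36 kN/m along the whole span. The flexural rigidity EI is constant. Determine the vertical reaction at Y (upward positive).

Release the roller at Y. Primary structure: cantilever fixed at X.
Free-end deflection of the primary structure under the applied loading (downward +):
  point load 175.5 at a = 2.22: Pa²(3L − a)/(6EI) = 5432/EI
  UDL 36: wL⁴/(8EI) = 140805/EI
  δ_0 = 146237/EI
Tip deflection under a unit load at Y: L³/(3EI) = 784.2/EI.
The prop prevents deflection at Y: R_Y = δ_0/δ_{YY} = 146237/784.2 = 186.5 kN.

R_Y = 186.5 kN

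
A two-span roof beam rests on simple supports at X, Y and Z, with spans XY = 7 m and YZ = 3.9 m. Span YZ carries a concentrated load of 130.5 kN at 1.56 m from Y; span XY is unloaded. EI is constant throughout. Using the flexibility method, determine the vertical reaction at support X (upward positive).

R_X = -4.995 kN

Insert a hinge at Y; M_Y is the redundant, and each span becomes simply supported.
End slopes at the hinge Y, treating each span as simply supported:
  span YZ: point load 130.5 at a = 1.56: Pab(L + b)/(6LEI) = 127/EI
  relative rotation θ_0 = (0 + 127)/EI = 127/EI
A unit hogging moment at Y produces rotation L₁/(3EI) + L₂/(3EI) = 3.633/EI.
Compatibility: M_Y·(L₁+L₂)/(3EI) = θ_0, giving M_Y = 34.96 kN·m (hogging).
Span XY, ΣM about X with M_Y applied at Y: R_Y^{XY}·7 = 0 + 34.96, so R_Y^{XY} = 4.995 kN and R_X = 0 − 4.995 = -4.995 kN.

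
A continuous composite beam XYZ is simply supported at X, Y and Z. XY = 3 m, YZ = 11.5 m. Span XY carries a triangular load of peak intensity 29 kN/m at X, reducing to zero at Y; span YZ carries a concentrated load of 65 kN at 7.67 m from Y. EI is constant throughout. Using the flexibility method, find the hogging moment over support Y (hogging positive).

M_Y = 90.92 kN·m

Take M_Y as the redundant. Released structure: two simple spans XY and YZ with a hinge at Y.
Rotations at Y on the released spans (each span's end-slope, ×1/EI):
  span XY: triangular load, peak 29: 7w₀L³/(360EI) = 15.22/EI
  span YZ: point load 65 at a = 7.67: Pab(L + b)/(6LEI) = 424.2/EI
  relative rotation θ_0 = (15.22 + 424.2)/EI = 439.5/EI
A unit hogging moment at Y produces rotation L₁/(3EI) + L₂/(3EI) = 4.833/EI.
Slope continuity at Y: θ_0 = M_Y·4.833/EI, so M_Y = 439.5/4.833 = 90.92 kN·m (hogging).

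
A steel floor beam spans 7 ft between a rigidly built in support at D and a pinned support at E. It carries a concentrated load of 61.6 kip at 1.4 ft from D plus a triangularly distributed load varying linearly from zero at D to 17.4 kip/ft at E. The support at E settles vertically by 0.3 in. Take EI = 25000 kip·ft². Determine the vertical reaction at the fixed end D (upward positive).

R_D = 91.02 kip

Remove the prop at E; the released (primary) structure is a cantilever built in at D.
Downward deflection at the released point E due to the loads:
  point load 61.6 at a = 1.4: Pa²(3L − a)/(6EI) = 394.4/EI
  triangular load, peak 17.4 at the free end: 11w₀L⁴/(120EI) = 3830/EI
  δ_0 = 4224/EI
Tip deflection under a unit load at E: L³/(3EI) = 114.3/EI.
With EI = 25000 kip·ft²: δ_0 = 0.16896 ft and δ_{EE} = 0.004573 ft/kip.
Compatibility — the beam at E must follow the support down by 0.025 ft: δ_0 − R_E·δ_{EE} = 0.025, so R_E = (0.16896 − 0.025)/0.004573 = 31.48 kip.
Vertical equilibrium: R_D = ΣP − R_E = 122.5 − 31.48 = 91.02 kip.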